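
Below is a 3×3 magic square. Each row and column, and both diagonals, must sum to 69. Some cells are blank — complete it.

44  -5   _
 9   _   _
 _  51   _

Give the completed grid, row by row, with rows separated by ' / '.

Row 1 must total 69; the given cells sum to 39, so (1,3) = 30.
Using column 1: 44 + 9 + ? → (3,1) = 69 − 53 = 16.
Column 2: -5 + 51 + ? = 69, so (2,2) = 23.
Main diagonal must total 69; the given cells sum to 67, so (3,3) = 2.
Row 2 must total 69; the given cells sum to 32, so (2,3) = 37.

44 -5 30 / 9 23 37 / 16 51 2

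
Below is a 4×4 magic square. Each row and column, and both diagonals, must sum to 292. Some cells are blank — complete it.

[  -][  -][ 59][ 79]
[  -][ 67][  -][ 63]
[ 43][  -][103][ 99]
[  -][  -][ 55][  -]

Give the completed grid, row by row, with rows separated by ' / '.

71 83 59 79 / 87 67 75 63 / 43 47 103 99 / 91 95 55 51

Row 3 needs 292; the known cells sum to 245, so (3,2) = 47.
Column 3: 59 + 103 + 55 + ? = 292, so (2,3) = 75.
From column 4, 292 − (79 + 63 + 99) gives (4,4) = 51.
Main diagonal: 67 + 103 + 51 + ? = 292, so (1,1) = 71.
Anti-diagonal needs 292; the known cells sum to 201, so (4,1) = 91.
Row 1 must total 292; the given cells sum to 209, so (1,2) = 83.
Row 2: 67 + 75 + 63 + ? = 292, so (2,1) = 87.
Row 4 needs 292; the known cells sum to 197, so (4,2) = 95.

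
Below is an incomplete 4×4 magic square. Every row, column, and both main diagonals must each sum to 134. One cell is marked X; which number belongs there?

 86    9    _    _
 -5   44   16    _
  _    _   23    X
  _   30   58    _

72

Row 2 needs 134; the known cells sum to 55, so (2,4) = 79.
Column 2: 9 + 44 + 30 + ? = 134, so (3,2) = 51.
The remaining cell in column 3 is (1,3) = 134 − 97 = 37.
Main diagonal needs 134; the known cells sum to 153, so (4,4) = -19.
From row 1, 134 − (86 + 9 + 37) gives (1,4) = 2.
Row 4 must total 134; the given cells sum to 69, so (4,1) = 65.
From column 1, 134 − (86 + (-5) + 65) gives (3,1) = -12.
Column 4 must total 134; the given cells sum to 62, so (3,4) = 72.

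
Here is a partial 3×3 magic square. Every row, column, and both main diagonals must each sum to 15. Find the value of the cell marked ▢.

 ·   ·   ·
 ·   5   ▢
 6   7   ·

Row 3 needs 15; the known cells sum to 13, so (3,3) = 2.
Column 2: 5 + 7 + ? = 15, so (1,2) = 3.
Using main diagonal: 5 + 2 + ? → (1,1) = 15 − 7 = 8.
Anti-diagonal must total 15; the given cells sum to 11, so (1,3) = 4.
Column 1 needs 15; the known cells sum to 14, so (2,1) = 1.
Column 3: 4 + 2 + ? = 15, so (2,3) = 9.

9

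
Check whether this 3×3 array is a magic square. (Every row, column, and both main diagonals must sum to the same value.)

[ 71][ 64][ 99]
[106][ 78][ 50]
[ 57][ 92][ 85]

Row 1: 71 + 64 + 99 = 234.
Row 2: 106 + 78 + 50 = 234.
Row 3: 57 + 92 + 85 = 234.
Column 1: 71 + 106 + 57 = 234.
Column 2: 64 + 78 + 92 = 234.
Column 3: 99 + 50 + 85 = 234.
Main diagonal: 71 + 78 + 85 = 234.
Anti-diagonal: 99 + 78 + 57 = 234.
All lines sum to 234.

Yes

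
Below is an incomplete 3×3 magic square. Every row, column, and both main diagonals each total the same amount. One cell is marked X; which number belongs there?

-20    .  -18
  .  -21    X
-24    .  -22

-23

Anti-diagonal is complete and sums to -63; that is the magic constant.
The remaining cell in row 1 is (1,2) = -63 − (-38) = -25.
Row 3: -24 + (-22) + ? = -63, so (3,2) = -17.
Using column 1: -20 + (-24) + ? → (2,1) = -63 − (-44) = -19.
Using column 3: -18 + (-22) + ? → (2,3) = -63 − (-40) = -23.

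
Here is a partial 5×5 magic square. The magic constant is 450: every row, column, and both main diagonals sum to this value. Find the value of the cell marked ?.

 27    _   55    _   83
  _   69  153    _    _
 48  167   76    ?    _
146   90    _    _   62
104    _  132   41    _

Column 1: 27 + 48 + 146 + 104 + ? = 450, so (2,1) = 125.
The remaining cell in column 3 is (4,3) = 450 − 416 = 34.
Anti-diagonal must total 450; the given cells sum to 353, so (2,4) = 97.
From row 2, 450 − (125 + 69 + 153 + 97) gives (2,5) = 6.
From row 4, 450 − (146 + 90 + 34 + 62) gives (4,4) = 118.
Main diagonal must total 450; the given cells sum to 290, so (5,5) = 160.
Row 5: 104 + 132 + 41 + 160 + ? = 450, so (5,2) = 13.
Column 2 needs 450; the known cells sum to 339, so (1,2) = 111.
Column 5 needs 450; the known cells sum to 311, so (3,5) = 139.
Row 1 must total 450; the given cells sum to 276, so (1,4) = 174.
Row 3: 48 + 167 + 76 + 139 + ? = 450, so (3,4) = 20.

20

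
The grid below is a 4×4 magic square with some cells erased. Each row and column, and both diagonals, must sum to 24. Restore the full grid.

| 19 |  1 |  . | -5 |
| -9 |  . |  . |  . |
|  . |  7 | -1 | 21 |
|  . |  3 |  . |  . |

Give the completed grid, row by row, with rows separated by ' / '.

Row 1: 19 + 1 + (-5) + ? = 24, so (1,3) = 9.
Row 3 needs 24; the known cells sum to 27, so (3,1) = -3.
Column 1 must total 24; the given cells sum to 7, so (4,1) = 17.
Using column 2: 1 + 7 + 3 + ? → (2,2) = 24 − 11 = 13.
The remaining cell in main diagonal is (4,4) = 24 − 31 = -7.
Anti-diagonal must total 24; the given cells sum to 19, so (2,3) = 5.
From row 2, 24 − (-9 + 13 + 5) gives (2,4) = 15.
From row 4, 24 − (17 + 3 + (-7)) gives (4,3) = 11.

19 1 9 -5 / -9 13 5 15 / -3 7 -1 21 / 17 3 11 -7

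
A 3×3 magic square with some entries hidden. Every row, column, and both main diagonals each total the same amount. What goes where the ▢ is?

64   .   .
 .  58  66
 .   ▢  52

62

Main diagonal is complete and sums to 174; that is the magic constant.
Using row 2: 58 + 66 + ? → (2,1) = 174 − 124 = 50.
Column 1: 64 + 50 + ? = 174, so (3,1) = 60.
Column 3 must total 174; the given cells sum to 118, so (1,3) = 56.
From row 1, 174 − (64 + 56) gives (1,2) = 54.
From row 3, 174 − (60 + 52) gives (3,2) = 62.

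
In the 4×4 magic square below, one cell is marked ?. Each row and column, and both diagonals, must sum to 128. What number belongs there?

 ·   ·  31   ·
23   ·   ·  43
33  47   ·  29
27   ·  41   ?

The remaining cell in row 3 is (3,3) = 128 − 109 = 19.
Column 1 must total 128; the given cells sum to 83, so (1,1) = 45.
Column 3: 31 + 19 + 41 + ? = 128, so (2,3) = 37.
Using anti-diagonal: 37 + 47 + 27 + ? → (1,4) = 128 − 111 = 17.
Row 1 needs 128; the known cells sum to 93, so (1,2) = 35.
Row 2: 23 + 37 + 43 + ? = 128, so (2,2) = 25.
Column 2: 35 + 25 + 47 + ? = 128, so (4,2) = 21.
The remaining cell in column 4 is (4,4) = 128 − 89 = 39.

39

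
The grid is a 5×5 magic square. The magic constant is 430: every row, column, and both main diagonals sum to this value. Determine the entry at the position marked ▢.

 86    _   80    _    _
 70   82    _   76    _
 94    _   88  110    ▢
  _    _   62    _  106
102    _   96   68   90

72

From row 5, 430 − (102 + 96 + 68 + 90) gives (5,2) = 74.
Column 1 must total 430; the given cells sum to 352, so (4,1) = 78.
From column 3, 430 − (80 + 88 + 62 + 96) gives (2,3) = 104.
The remaining cell in main diagonal is (4,4) = 430 − 346 = 84.
Row 2: 70 + 82 + 104 + 76 + ? = 430, so (2,5) = 98.
From row 4, 430 − (78 + 62 + 84 + 106) gives (4,2) = 100.
From column 4, 430 − (76 + 110 + 84 + 68) gives (1,4) = 92.
Anti-diagonal: 76 + 88 + 100 + 102 + ? = 430, so (1,5) = 64.
Row 1: 86 + 80 + 92 + 64 + ? = 430, so (1,2) = 108.
Column 2: 108 + 82 + 100 + 74 + ? = 430, so (3,2) = 66.
The remaining cell in column 5 is (3,5) = 430 − 358 = 72.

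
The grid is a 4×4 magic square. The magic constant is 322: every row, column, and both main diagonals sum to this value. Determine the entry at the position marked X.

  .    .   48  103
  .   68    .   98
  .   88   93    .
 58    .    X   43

From column 4, 322 − (103 + 98 + 43) gives (3,4) = 78.
Main diagonal must total 322; the given cells sum to 204, so (1,1) = 118.
Using anti-diagonal: 103 + 88 + 58 + ? → (2,3) = 322 − 249 = 73.
Row 1: 118 + 48 + 103 + ? = 322, so (1,2) = 53.
The remaining cell in row 2 is (2,1) = 322 − 239 = 83.
Row 3: 88 + 93 + 78 + ? = 322, so (3,1) = 63.
The remaining cell in column 2 is (4,2) = 322 − 209 = 113.
Using column 3: 48 + 73 + 93 + ? → (4,3) = 322 − 214 = 108.

108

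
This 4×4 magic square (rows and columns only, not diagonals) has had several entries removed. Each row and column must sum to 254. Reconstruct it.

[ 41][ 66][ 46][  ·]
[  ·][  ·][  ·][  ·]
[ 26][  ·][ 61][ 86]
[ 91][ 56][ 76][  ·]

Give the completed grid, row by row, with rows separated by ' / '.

41 66 46 101 / 96 51 71 36 / 26 81 61 86 / 91 56 76 31

From row 1, 254 − (41 + 66 + 46) gives (1,4) = 101.
Using row 3: 26 + 61 + 86 + ? → (3,2) = 254 − 173 = 81.
Using row 4: 91 + 56 + 76 + ? → (4,4) = 254 − 223 = 31.
From column 1, 254 − (41 + 26 + 91) gives (2,1) = 96.
The remaining cell in column 2 is (2,2) = 254 − 203 = 51.
Column 3 must total 254; the given cells sum to 183, so (2,3) = 71.
Column 4 must total 254; the given cells sum to 218, so (2,4) = 36.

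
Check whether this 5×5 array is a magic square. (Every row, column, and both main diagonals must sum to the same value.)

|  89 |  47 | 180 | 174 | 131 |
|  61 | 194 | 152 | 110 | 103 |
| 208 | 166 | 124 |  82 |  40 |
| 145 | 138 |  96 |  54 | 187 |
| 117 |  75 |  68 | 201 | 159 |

No — row 2 sums to 620 but row 1 sums to 621.

Row 1: 89 + 47 + 180 + 174 + 131 = 621.
Row 2: 61 + 194 + 152 + 110 + 103 = 620.
Row 3: 208 + 166 + 124 + 82 + 40 = 620.
Row 4: 145 + 138 + 96 + 54 + 187 = 620.
Row 5: 117 + 75 + 68 + 201 + 159 = 620.
Column 1: 89 + 61 + 208 + 145 + 117 = 620.
Column 2: 47 + 194 + 166 + 138 + 75 = 620.
Column 3: 180 + 152 + 124 + 96 + 68 = 620.
Column 4: 174 + 110 + 82 + 54 + 201 = 621.
Column 5: 131 + 103 + 40 + 187 + 159 = 620.
Main diagonal: 89 + 194 + 124 + 54 + 159 = 620.
Anti-diagonal: 131 + 110 + 124 + 138 + 117 = 620.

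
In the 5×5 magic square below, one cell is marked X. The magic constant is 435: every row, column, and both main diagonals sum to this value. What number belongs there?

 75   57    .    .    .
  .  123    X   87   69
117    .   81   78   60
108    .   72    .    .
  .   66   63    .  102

The remaining cell in row 3 is (3,2) = 435 − 336 = 99.
Column 2: 57 + 123 + 99 + 66 + ? = 435, so (4,2) = 90.
Main diagonal needs 435; the known cells sum to 381, so (4,4) = 54.
The remaining cell in row 4 is (4,5) = 435 − 324 = 111.
From column 5, 435 − (69 + 60 + 111 + 102) gives (1,5) = 93.
Using anti-diagonal: 93 + 87 + 81 + 90 + ? → (5,1) = 435 − 351 = 84.
The remaining cell in row 5 is (5,4) = 435 − 315 = 120.
Column 1 must total 435; the given cells sum to 384, so (2,1) = 51.
Using column 4: 87 + 78 + 54 + 120 + ? → (1,4) = 435 − 339 = 96.
The remaining cell in row 1 is (1,3) = 435 − 321 = 114.
Using row 2: 51 + 123 + 87 + 69 + ? → (2,3) = 435 − 330 = 105.

105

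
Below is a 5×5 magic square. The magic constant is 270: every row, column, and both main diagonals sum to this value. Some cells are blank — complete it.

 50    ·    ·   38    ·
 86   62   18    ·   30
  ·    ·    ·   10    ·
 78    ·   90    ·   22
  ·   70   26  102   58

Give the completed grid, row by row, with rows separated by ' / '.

From row 2, 270 − (86 + 62 + 18 + 30) gives (2,4) = 74.
Row 5 must total 270; the given cells sum to 256, so (5,1) = 14.
Using column 1: 50 + 86 + 78 + 14 + ? → (3,1) = 270 − 228 = 42.
Using column 4: 38 + 74 + 10 + 102 + ? → (4,4) = 270 − 224 = 46.
From main diagonal, 270 − (50 + 62 + 46 + 58) gives (3,3) = 54.
Row 4 must total 270; the given cells sum to 236, so (4,2) = 34.
The remaining cell in column 3 is (1,3) = 270 − 188 = 82.
Anti-diagonal: 74 + 54 + 34 + 14 + ? = 270, so (1,5) = 94.
The remaining cell in row 1 is (1,2) = 270 − 264 = 6.
The remaining cell in column 2 is (3,2) = 270 − 172 = 98.
Column 5 must total 270; the given cells sum to 204, so (3,5) = 66.

50 6 82 38 94 / 86 62 18 74 30 / 42 98 54 10 66 / 78 34 90 46 22 / 14 70 26 102 58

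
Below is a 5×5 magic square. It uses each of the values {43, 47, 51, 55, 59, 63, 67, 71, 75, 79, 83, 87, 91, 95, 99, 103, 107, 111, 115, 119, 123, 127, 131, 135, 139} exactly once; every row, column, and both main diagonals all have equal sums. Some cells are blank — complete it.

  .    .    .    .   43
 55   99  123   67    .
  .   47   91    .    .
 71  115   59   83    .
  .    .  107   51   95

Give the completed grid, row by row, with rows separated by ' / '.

87 131 75 119 43 / 55 99 123 67 111 / 103 47 91 135 79 / 71 115 59 83 127 / 139 63 107 51 95

The 25 entries sum to 2275, so each line sums to 2275/5 = 455.
From row 2, 455 − (55 + 99 + 123 + 67) gives (2,5) = 111.
Row 4: 71 + 115 + 59 + 83 + ? = 455, so (4,5) = 127.
The remaining cell in column 3 is (1,3) = 455 − 380 = 75.
Column 5: 43 + 111 + 127 + 95 + ? = 455, so (3,5) = 79.
From main diagonal, 455 − (99 + 91 + 83 + 95) gives (1,1) = 87.
The remaining cell in anti-diagonal is (5,1) = 455 − 316 = 139.
Using row 5: 139 + 107 + 51 + 95 + ? → (5,2) = 455 − 392 = 63.
Column 1 needs 455; the known cells sum to 352, so (3,1) = 103.
The remaining cell in column 2 is (1,2) = 455 − 324 = 131.
Row 1: 87 + 131 + 75 + 43 + ? = 455, so (1,4) = 119.
From row 3, 455 − (103 + 47 + 91 + 79) gives (3,4) = 135.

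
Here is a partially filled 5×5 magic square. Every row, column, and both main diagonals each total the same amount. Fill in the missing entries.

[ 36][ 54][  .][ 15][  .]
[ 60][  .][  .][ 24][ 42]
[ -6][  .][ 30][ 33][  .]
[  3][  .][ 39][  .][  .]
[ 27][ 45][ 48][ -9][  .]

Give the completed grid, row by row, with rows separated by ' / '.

36 54 -3 15 18 / 60 -12 6 24 42 / -6 12 30 33 51 / 3 21 39 57 0 / 27 45 48 -9 9

Column 1 is already complete: 36 + 60 + -6 + 3 + 27 = 120, so that is the magic constant.
Row 5: 27 + 45 + 48 + (-9) + ? = 120, so (5,5) = 9.
The remaining cell in column 4 is (4,4) = 120 − 63 = 57.
From main diagonal, 120 − (36 + 30 + 57 + 9) gives (2,2) = -12.
Row 2 needs 120; the known cells sum to 114, so (2,3) = 6.
Column 3 needs 120; the known cells sum to 123, so (1,3) = -3.
The remaining cell in row 1 is (1,5) = 120 − 102 = 18.
The remaining cell in anti-diagonal is (4,2) = 120 − 99 = 21.
Row 4: 3 + 21 + 39 + 57 + ? = 120, so (4,5) = 0.
From column 2, 120 − (54 + (-12) + 21 + 45) gives (3,2) = 12.
Column 5 needs 120; the known cells sum to 69, so (3,5) = 51.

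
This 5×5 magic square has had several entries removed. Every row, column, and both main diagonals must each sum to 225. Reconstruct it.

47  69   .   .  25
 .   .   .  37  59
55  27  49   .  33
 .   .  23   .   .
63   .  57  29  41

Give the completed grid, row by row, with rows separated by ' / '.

47 69 31 53 25 / 21 43 65 37 59 / 55 27 49 61 33 / 39 51 23 45 67 / 63 35 57 29 41

Row 3: 55 + 27 + 49 + 33 + ? = 225, so (3,4) = 61.
Using row 5: 63 + 57 + 29 + 41 + ? → (5,2) = 225 − 190 = 35.
Column 5 needs 225; the known cells sum to 158, so (4,5) = 67.
The remaining cell in anti-diagonal is (4,2) = 225 − 174 = 51.
From column 2, 225 − (69 + 27 + 51 + 35) gives (2,2) = 43.
Using main diagonal: 47 + 43 + 49 + 41 + ? → (4,4) = 225 − 180 = 45.
From row 4, 225 − (51 + 23 + 45 + 67) gives (4,1) = 39.
The remaining cell in column 1 is (2,1) = 225 − 204 = 21.
Using column 4: 37 + 61 + 45 + 29 + ? → (1,4) = 225 − 172 = 53.
Using row 1: 47 + 69 + 53 + 25 + ? → (1,3) = 225 − 194 = 31.
Using row 2: 21 + 43 + 37 + 59 + ? → (2,3) = 225 − 160 = 65.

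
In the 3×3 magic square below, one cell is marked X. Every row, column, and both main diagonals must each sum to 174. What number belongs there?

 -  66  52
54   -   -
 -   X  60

50

Row 1: 66 + 52 + ? = 174, so (1,1) = 56.
Using column 1: 56 + 54 + ? → (3,1) = 174 − 110 = 64.
The remaining cell in column 3 is (2,3) = 174 − 112 = 62.
Main diagonal needs 174; the known cells sum to 116, so (2,2) = 58.
Row 3 must total 174; the given cells sum to 124, so (3,2) = 50.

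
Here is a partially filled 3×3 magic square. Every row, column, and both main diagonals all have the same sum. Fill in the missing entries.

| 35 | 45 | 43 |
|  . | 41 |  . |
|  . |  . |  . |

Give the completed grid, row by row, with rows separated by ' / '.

35 45 43 / 49 41 33 / 39 37 47

Row 1 is already complete: 35 + 45 + 43 = 123, so that is the magic constant.
Column 2 must total 123; the given cells sum to 86, so (3,2) = 37.
Main diagonal: 35 + 41 + ? = 123, so (3,3) = 47.
Using anti-diagonal: 43 + 41 + ? → (3,1) = 123 − 84 = 39.
Using column 1: 35 + 39 + ? → (2,1) = 123 − 74 = 49.
From column 3, 123 − (43 + 47) gives (2,3) = 33.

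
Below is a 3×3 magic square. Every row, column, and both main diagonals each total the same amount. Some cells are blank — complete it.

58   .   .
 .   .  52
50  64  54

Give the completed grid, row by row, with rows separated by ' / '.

Row 3 is already complete: 50 + 64 + 54 = 168, so that is the magic constant.
Using column 1: 58 + 50 + ? → (2,1) = 168 − 108 = 60.
Using column 3: 52 + 54 + ? → (1,3) = 168 − 106 = 62.
Main diagonal: 58 + 54 + ? = 168, so (2,2) = 56.
Row 1 must total 168; the given cells sum to 120, so (1,2) = 48.

58 48 62 / 60 56 52 / 50 64 54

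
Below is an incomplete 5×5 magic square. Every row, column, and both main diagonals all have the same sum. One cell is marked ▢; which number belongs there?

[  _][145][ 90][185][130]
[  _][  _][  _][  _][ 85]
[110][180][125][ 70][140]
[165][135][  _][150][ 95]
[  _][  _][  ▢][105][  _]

160

Row 3 is complete and sums to 625; that is the magic constant.
From row 1, 625 − (145 + 90 + 185 + 130) gives (1,1) = 75.
Using row 4: 165 + 135 + 150 + 95 + ? → (4,3) = 625 − 545 = 80.
Using column 4: 185 + 70 + 150 + 105 + ? → (2,4) = 625 − 510 = 115.
Column 5 needs 625; the known cells sum to 450, so (5,5) = 175.
From main diagonal, 625 − (75 + 125 + 150 + 175) gives (2,2) = 100.
Anti-diagonal must total 625; the given cells sum to 505, so (5,1) = 120.
The remaining cell in column 1 is (2,1) = 625 − 470 = 155.
The remaining cell in column 2 is (5,2) = 625 − 560 = 65.
The remaining cell in row 2 is (2,3) = 625 − 455 = 170.
Row 5 must total 625; the given cells sum to 465, so (5,3) = 160.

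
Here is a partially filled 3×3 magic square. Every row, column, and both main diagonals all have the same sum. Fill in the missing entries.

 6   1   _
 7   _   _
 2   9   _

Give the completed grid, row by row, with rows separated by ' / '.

Column 1 is already complete: 6 + 7 + 2 = 15, so that is the magic constant.
The remaining cell in row 1 is (1,3) = 15 − 7 = 8.
Row 3: 2 + 9 + ? = 15, so (3,3) = 4.
From column 2, 15 − (1 + 9) gives (2,2) = 5.
Column 3 needs 15; the known cells sum to 12, so (2,3) = 3.

6 1 8 / 7 5 3 / 2 9 4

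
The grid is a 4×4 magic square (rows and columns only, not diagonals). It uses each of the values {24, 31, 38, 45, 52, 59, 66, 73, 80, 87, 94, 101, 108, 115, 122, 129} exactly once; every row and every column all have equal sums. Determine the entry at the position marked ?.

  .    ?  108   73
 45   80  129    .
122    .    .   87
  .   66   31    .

The 16 entries sum to 1224, so each line sums to 1224/4 = 306.
Using row 2: 45 + 80 + 129 + ? → (2,4) = 306 − 254 = 52.
Column 3 needs 306; the known cells sum to 268, so (3,3) = 38.
Column 4 needs 306; the known cells sum to 212, so (4,4) = 94.
From row 3, 306 − (122 + 38 + 87) gives (3,2) = 59.
Row 4 needs 306; the known cells sum to 191, so (4,1) = 115.
Column 1 must total 306; the given cells sum to 282, so (1,1) = 24.
From column 2, 306 − (80 + 59 + 66) gives (1,2) = 101.

101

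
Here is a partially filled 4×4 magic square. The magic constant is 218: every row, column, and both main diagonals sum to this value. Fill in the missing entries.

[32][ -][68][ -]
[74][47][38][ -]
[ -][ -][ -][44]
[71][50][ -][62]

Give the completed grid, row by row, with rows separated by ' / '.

32 65 68 53 / 74 47 38 59 / 41 56 77 44 / 71 50 35 62

Row 2: 74 + 47 + 38 + ? = 218, so (2,4) = 59.
Using row 4: 71 + 50 + 62 + ? → (4,3) = 218 − 183 = 35.
Column 1: 32 + 74 + 71 + ? = 218, so (3,1) = 41.
Using column 3: 68 + 38 + 35 + ? → (3,3) = 218 − 141 = 77.
From column 4, 218 − (59 + 44 + 62) gives (1,4) = 53.
Anti-diagonal must total 218; the given cells sum to 162, so (3,2) = 56.
Row 1 needs 218; the known cells sum to 153, so (1,2) = 65.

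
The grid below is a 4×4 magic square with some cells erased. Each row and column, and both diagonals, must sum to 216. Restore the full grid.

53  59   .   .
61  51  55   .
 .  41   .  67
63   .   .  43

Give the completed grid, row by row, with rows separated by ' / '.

53 59 47 57 / 61 51 55 49 / 39 41 69 67 / 63 65 45 43

Using row 2: 61 + 51 + 55 + ? → (2,4) = 216 − 167 = 49.
Column 1: 53 + 61 + 63 + ? = 216, so (3,1) = 39.
The remaining cell in column 2 is (4,2) = 216 − 151 = 65.
Column 4 must total 216; the given cells sum to 159, so (1,4) = 57.
Main diagonal: 53 + 51 + 43 + ? = 216, so (3,3) = 69.
The remaining cell in row 1 is (1,3) = 216 − 169 = 47.
From row 4, 216 − (63 + 65 + 43) gives (4,3) = 45.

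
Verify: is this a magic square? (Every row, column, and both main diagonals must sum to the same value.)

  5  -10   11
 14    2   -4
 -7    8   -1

No — column 2 sums to 0 but column 1 sums to 12.

Row 1: 5 + (-10) + 11 = 6.
Row 2: 14 + 2 + (-4) = 12.
Row 3: -7 + 8 + (-1) = 0.
Column 1: 5 + 14 + (-7) = 12.
Column 2: -10 + 2 + 8 = 0.
Column 3: 11 + (-4) + (-1) = 6.
Main diagonal: 5 + 2 + (-1) = 6.
Anti-diagonal: 11 + 2 + (-7) = 6.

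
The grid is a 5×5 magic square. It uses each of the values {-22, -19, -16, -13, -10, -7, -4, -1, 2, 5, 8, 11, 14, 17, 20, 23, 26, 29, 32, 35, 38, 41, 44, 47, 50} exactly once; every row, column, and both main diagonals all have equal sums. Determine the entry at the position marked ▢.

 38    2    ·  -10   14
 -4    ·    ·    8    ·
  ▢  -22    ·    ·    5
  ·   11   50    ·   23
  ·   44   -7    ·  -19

The 25 entries sum to 350, so each line sums to 350/5 = 70.
The remaining cell in row 1 is (1,3) = 70 − 44 = 26.
Column 2 needs 70; the known cells sum to 35, so (2,2) = 35.
The remaining cell in column 5 is (2,5) = 70 − 23 = 47.
Row 2 must total 70; the given cells sum to 86, so (2,3) = -16.
Column 3 needs 70; the known cells sum to 53, so (3,3) = 17.
The remaining cell in main diagonal is (4,4) = 70 − 71 = -1.
Anti-diagonal needs 70; the known cells sum to 50, so (5,1) = 20.
The remaining cell in row 4 is (4,1) = 70 − 83 = -13.
From row 5, 70 − (20 + 44 + (-7) + (-19)) gives (5,4) = 32.
From column 1, 70 − (38 + (-4) + (-13) + 20) gives (3,1) = 29.

29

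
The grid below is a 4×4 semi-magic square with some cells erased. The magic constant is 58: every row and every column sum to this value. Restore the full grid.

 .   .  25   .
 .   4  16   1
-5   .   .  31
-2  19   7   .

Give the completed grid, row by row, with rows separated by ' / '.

28 13 25 -8 / 37 4 16 1 / -5 22 10 31 / -2 19 7 34

Using row 2: 4 + 16 + 1 + ? → (2,1) = 58 − 21 = 37.
Row 4 must total 58; the given cells sum to 24, so (4,4) = 34.
Column 1 must total 58; the given cells sum to 30, so (1,1) = 28.
Using column 3: 25 + 16 + 7 + ? → (3,3) = 58 − 48 = 10.
Using column 4: 1 + 31 + 34 + ? → (1,4) = 58 − 66 = -8.
Using row 1: 28 + 25 + (-8) + ? → (1,2) = 58 − 45 = 13.
Row 3 must total 58; the given cells sum to 36, so (3,2) = 22.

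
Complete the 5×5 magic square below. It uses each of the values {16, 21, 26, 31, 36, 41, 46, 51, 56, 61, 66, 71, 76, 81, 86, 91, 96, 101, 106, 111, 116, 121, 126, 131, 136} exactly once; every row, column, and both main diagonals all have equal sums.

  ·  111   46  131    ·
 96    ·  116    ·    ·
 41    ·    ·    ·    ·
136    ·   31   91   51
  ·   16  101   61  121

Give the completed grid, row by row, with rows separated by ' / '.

26 111 46 131 66 / 96 56 116 76 36 / 41 126 86 21 106 / 136 71 31 91 51 / 81 16 101 61 121

The 25 entries sum to 1900, so each line sums to 1900/5 = 380.
Using row 4: 136 + 31 + 91 + 51 + ? → (4,2) = 380 − 309 = 71.
Using row 5: 16 + 101 + 61 + 121 + ? → (5,1) = 380 − 299 = 81.
Using column 1: 96 + 41 + 136 + 81 + ? → (1,1) = 380 − 354 = 26.
The remaining cell in column 3 is (3,3) = 380 − 294 = 86.
Main diagonal: 26 + 86 + 91 + 121 + ? = 380, so (2,2) = 56.
Using row 1: 26 + 111 + 46 + 131 + ? → (1,5) = 380 − 314 = 66.
Column 2 needs 380; the known cells sum to 254, so (3,2) = 126.
Anti-diagonal: 66 + 86 + 71 + 81 + ? = 380, so (2,4) = 76.
The remaining cell in row 2 is (2,5) = 380 − 344 = 36.
Column 4 needs 380; the known cells sum to 359, so (3,4) = 21.
Column 5 needs 380; the known cells sum to 274, so (3,5) = 106.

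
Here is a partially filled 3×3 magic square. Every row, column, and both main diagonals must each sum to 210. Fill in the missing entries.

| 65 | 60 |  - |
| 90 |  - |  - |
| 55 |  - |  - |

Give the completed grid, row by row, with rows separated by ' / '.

65 60 85 / 90 70 50 / 55 80 75

Row 1: 65 + 60 + ? = 210, so (1,3) = 85.
Using anti-diagonal: 85 + 55 + ? → (2,2) = 210 − 140 = 70.
Row 2 must total 210; the given cells sum to 160, so (2,3) = 50.
Using column 2: 60 + 70 + ? → (3,2) = 210 − 130 = 80.
The remaining cell in column 3 is (3,3) = 210 − 135 = 75.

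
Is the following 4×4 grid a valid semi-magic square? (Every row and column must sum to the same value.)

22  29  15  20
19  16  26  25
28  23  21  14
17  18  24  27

Row 1: 22 + 29 + 15 + 20 = 86.
Row 2: 19 + 16 + 26 + 25 = 86.
Row 3: 28 + 23 + 21 + 14 = 86.
Row 4: 17 + 18 + 24 + 27 = 86.
Column 1: 22 + 19 + 28 + 17 = 86.
Column 2: 29 + 16 + 23 + 18 = 86.
Column 3: 15 + 26 + 21 + 24 = 86.
Column 4: 20 + 25 + 14 + 27 = 86.
All lines sum to 86.

Yes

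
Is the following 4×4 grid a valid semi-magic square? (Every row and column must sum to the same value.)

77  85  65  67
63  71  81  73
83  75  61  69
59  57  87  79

Row 1: 77 + 85 + 65 + 67 = 294.
Row 2: 63 + 71 + 81 + 73 = 288.
Row 3: 83 + 75 + 61 + 69 = 288.
Row 4: 59 + 57 + 87 + 79 = 282.
Column 1: 77 + 63 + 83 + 59 = 282.
Column 2: 85 + 71 + 75 + 57 = 288.
Column 3: 65 + 81 + 61 + 87 = 294.
Column 4: 67 + 73 + 69 + 79 = 288.

No — column 2 sums to 288 but column 3 sums to 294.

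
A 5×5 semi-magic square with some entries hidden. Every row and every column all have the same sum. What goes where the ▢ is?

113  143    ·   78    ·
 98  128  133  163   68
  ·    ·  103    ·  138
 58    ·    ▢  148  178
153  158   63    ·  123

Row 2 is complete and sums to 590; that is the magic constant.
Row 5: 153 + 158 + 63 + 123 + ? = 590, so (5,4) = 93.
Using column 1: 113 + 98 + 58 + 153 + ? → (3,1) = 590 − 422 = 168.
Using column 4: 78 + 163 + 148 + 93 + ? → (3,4) = 590 − 482 = 108.
The remaining cell in column 5 is (1,5) = 590 − 507 = 83.
Row 1 needs 590; the known cells sum to 417, so (1,3) = 173.
From row 3, 590 − (168 + 103 + 108 + 138) gives (3,2) = 73.
Column 2 must total 590; the given cells sum to 502, so (4,2) = 88.
Column 3: 173 + 133 + 103 + 63 + ? = 590, so (4,3) = 118.

118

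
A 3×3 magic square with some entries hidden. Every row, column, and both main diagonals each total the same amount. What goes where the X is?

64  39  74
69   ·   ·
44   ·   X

Row 1 is complete and sums to 177; that is the magic constant.
From anti-diagonal, 177 − (74 + 44) gives (2,2) = 59.
From row 2, 177 − (69 + 59) gives (2,3) = 49.
Column 2 needs 177; the known cells sum to 98, so (3,2) = 79.
Column 3: 74 + 49 + ? = 177, so (3,3) = 54.

54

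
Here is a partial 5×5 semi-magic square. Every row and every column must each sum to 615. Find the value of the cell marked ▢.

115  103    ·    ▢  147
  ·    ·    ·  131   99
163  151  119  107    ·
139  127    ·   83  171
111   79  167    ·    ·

159

Row 3 needs 615; the known cells sum to 540, so (3,5) = 75.
Using row 4: 139 + 127 + 83 + 171 + ? → (4,3) = 615 − 520 = 95.
Column 1 needs 615; the known cells sum to 528, so (2,1) = 87.
From column 2, 615 − (103 + 151 + 127 + 79) gives (2,2) = 155.
The remaining cell in column 5 is (5,5) = 615 − 492 = 123.
The remaining cell in row 2 is (2,3) = 615 − 472 = 143.
Using row 5: 111 + 79 + 167 + 123 + ? → (5,4) = 615 − 480 = 135.
From column 3, 615 − (143 + 119 + 95 + 167) gives (1,3) = 91.
Using column 4: 131 + 107 + 83 + 135 + ? → (1,4) = 615 − 456 = 159.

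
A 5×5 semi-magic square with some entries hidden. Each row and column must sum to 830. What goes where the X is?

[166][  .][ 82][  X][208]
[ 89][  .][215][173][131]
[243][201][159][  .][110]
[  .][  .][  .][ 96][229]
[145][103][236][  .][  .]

250

Row 2: 89 + 215 + 173 + 131 + ? = 830, so (2,2) = 222.
From row 3, 830 − (243 + 201 + 159 + 110) gives (3,4) = 117.
The remaining cell in column 1 is (4,1) = 830 − 643 = 187.
Column 3: 82 + 215 + 159 + 236 + ? = 830, so (4,3) = 138.
From column 5, 830 − (208 + 131 + 110 + 229) gives (5,5) = 152.
Using row 4: 187 + 138 + 96 + 229 + ? → (4,2) = 830 − 650 = 180.
Using row 5: 145 + 103 + 236 + 152 + ? → (5,4) = 830 − 636 = 194.
The remaining cell in column 2 is (1,2) = 830 − 706 = 124.
Column 4 needs 830; the known cells sum to 580, so (1,4) = 250.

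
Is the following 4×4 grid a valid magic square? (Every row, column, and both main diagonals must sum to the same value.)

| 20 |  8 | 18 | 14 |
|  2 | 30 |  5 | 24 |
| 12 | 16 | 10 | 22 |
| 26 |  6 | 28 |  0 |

Row 1: 20 + 8 + 18 + 14 = 60.
Row 2: 2 + 30 + 5 + 24 = 61.
Row 3: 12 + 16 + 10 + 22 = 60.
Row 4: 26 + 6 + 28 + 0 = 60.
Column 1: 20 + 2 + 12 + 26 = 60.
Column 2: 8 + 30 + 16 + 6 = 60.
Column 3: 18 + 5 + 10 + 28 = 61.
Column 4: 14 + 24 + 22 + 0 = 60.
Main diagonal: 20 + 30 + 10 + 0 = 60.
Anti-diagonal: 14 + 5 + 16 + 26 = 61.

No — column 1 sums to 60 but anti-diagonal sums to 61.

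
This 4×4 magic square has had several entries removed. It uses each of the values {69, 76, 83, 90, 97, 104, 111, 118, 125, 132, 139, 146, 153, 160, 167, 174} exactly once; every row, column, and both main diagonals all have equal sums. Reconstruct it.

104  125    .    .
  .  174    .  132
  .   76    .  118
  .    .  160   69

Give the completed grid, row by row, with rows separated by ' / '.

104 125 90 167 / 83 174 97 132 / 153 76 139 118 / 146 111 160 69

The 16 entries sum to 1944, so each line sums to 1944/4 = 486.
Column 2 needs 486; the known cells sum to 375, so (4,2) = 111.
The remaining cell in column 4 is (1,4) = 486 − 319 = 167.
The remaining cell in main diagonal is (3,3) = 486 − 347 = 139.
Row 1 must total 486; the given cells sum to 396, so (1,3) = 90.
Using row 3: 76 + 139 + 118 + ? → (3,1) = 486 − 333 = 153.
Row 4 needs 486; the known cells sum to 340, so (4,1) = 146.
Column 1: 104 + 153 + 146 + ? = 486, so (2,1) = 83.
From column 3, 486 − (90 + 139 + 160) gives (2,3) = 97.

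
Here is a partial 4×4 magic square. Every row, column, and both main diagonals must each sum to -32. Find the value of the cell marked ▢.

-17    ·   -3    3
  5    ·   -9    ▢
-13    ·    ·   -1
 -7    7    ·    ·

-23

Row 1 must total -32; the given cells sum to -17, so (1,2) = -15.
From anti-diagonal, -32 − (3 + (-9) + (-7)) gives (3,2) = -19.
Using row 3: -13 + (-19) + (-1) + ? → (3,3) = -32 − (-33) = 1.
Using column 2: -15 + (-19) + 7 + ? → (2,2) = -32 − (-27) = -5.
From column 3, -32 − (-3 + (-9) + 1) gives (4,3) = -21.
Main diagonal: -17 + (-5) + 1 + ? = -32, so (4,4) = -11.
The remaining cell in row 2 is (2,4) = -32 − (-9) = -23.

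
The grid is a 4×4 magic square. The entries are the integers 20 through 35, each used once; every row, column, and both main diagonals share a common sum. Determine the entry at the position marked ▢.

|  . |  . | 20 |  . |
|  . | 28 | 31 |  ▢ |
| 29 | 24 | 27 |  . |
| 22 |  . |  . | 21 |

26

The entries are 20 through 35, which sum to 440, so each line sums to 440/4 = 110.
Row 3: 29 + 24 + 27 + ? = 110, so (3,4) = 30.
The remaining cell in column 3 is (4,3) = 110 − 78 = 32.
Main diagonal needs 110; the known cells sum to 76, so (1,1) = 34.
Using anti-diagonal: 31 + 24 + 22 + ? → (1,4) = 110 − 77 = 33.
Row 1 must total 110; the given cells sum to 87, so (1,2) = 23.
The remaining cell in row 4 is (4,2) = 110 − 75 = 35.
Using column 1: 34 + 29 + 22 + ? → (2,1) = 110 − 85 = 25.
Column 4: 33 + 30 + 21 + ? = 110, so (2,4) = 26.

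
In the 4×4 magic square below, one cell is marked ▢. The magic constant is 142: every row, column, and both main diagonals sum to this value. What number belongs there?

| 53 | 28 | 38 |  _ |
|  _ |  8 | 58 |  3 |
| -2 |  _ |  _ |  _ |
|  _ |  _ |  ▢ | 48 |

13

From row 1, 142 − (53 + 28 + 38) gives (1,4) = 23.
Row 2 needs 142; the known cells sum to 69, so (2,1) = 73.
Column 1 must total 142; the given cells sum to 124, so (4,1) = 18.
Column 4: 23 + 3 + 48 + ? = 142, so (3,4) = 68.
Using main diagonal: 53 + 8 + 48 + ? → (3,3) = 142 − 109 = 33.
The remaining cell in anti-diagonal is (3,2) = 142 − 99 = 43.
Using column 2: 28 + 8 + 43 + ? → (4,2) = 142 − 79 = 63.
From column 3, 142 − (38 + 58 + 33) gives (4,3) = 13.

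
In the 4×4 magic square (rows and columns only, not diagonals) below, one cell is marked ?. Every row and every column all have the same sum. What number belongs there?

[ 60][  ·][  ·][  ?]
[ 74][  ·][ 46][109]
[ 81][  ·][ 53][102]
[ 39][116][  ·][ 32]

Column 1 is complete and sums to 254; that is the magic constant.
Row 2 needs 254; the known cells sum to 229, so (2,2) = 25.
The remaining cell in row 3 is (3,2) = 254 − 236 = 18.
Using row 4: 39 + 116 + 32 + ? → (4,3) = 254 − 187 = 67.
Column 2 must total 254; the given cells sum to 159, so (1,2) = 95.
Column 3 must total 254; the given cells sum to 166, so (1,3) = 88.
From column 4, 254 − (109 + 102 + 32) gives (1,4) = 11.

11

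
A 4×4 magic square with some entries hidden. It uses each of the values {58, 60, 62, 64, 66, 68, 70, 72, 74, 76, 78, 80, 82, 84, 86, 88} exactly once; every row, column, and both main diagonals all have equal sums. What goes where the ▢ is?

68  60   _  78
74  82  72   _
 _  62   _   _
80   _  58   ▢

The 16 entries sum to 1168, so each line sums to 1168/4 = 292.
Row 1: 68 + 60 + 78 + ? = 292, so (1,3) = 86.
Row 2: 74 + 82 + 72 + ? = 292, so (2,4) = 64.
Column 1: 68 + 74 + 80 + ? = 292, so (3,1) = 70.
The remaining cell in column 2 is (4,2) = 292 − 204 = 88.
Using column 3: 86 + 72 + 58 + ? → (3,3) = 292 − 216 = 76.
Main diagonal: 68 + 82 + 76 + ? = 292, so (4,4) = 66.

66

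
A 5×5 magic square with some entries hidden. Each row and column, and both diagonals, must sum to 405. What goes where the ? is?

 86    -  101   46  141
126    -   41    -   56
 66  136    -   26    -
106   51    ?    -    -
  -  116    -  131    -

Using row 1: 86 + 101 + 46 + 141 + ? → (1,2) = 405 − 374 = 31.
Using column 1: 86 + 126 + 66 + 106 + ? → (5,1) = 405 − 384 = 21.
The remaining cell in column 2 is (2,2) = 405 − 334 = 71.
Row 2: 126 + 71 + 41 + 56 + ? = 405, so (2,4) = 111.
Column 4 needs 405; the known cells sum to 314, so (4,4) = 91.
Anti-diagonal: 141 + 111 + 51 + 21 + ? = 405, so (3,3) = 81.
Row 3 needs 405; the known cells sum to 309, so (3,5) = 96.
Using main diagonal: 86 + 71 + 81 + 91 + ? → (5,5) = 405 − 329 = 76.
Row 5: 21 + 116 + 131 + 76 + ? = 405, so (5,3) = 61.
The remaining cell in column 3 is (4,3) = 405 − 284 = 121.

121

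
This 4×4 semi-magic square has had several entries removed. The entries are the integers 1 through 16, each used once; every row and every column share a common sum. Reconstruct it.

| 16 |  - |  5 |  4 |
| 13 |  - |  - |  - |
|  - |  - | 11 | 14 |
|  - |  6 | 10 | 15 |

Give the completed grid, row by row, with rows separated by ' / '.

16 9 5 4 / 13 12 8 1 / 2 7 11 14 / 3 6 10 15

The entries are 1 through 16, which sum to 136, so each line sums to 136/4 = 34.
Using row 1: 16 + 5 + 4 + ? → (1,2) = 34 − 25 = 9.
The remaining cell in row 4 is (4,1) = 34 − 31 = 3.
Column 1 must total 34; the given cells sum to 32, so (3,1) = 2.
Column 3: 5 + 11 + 10 + ? = 34, so (2,3) = 8.
The remaining cell in column 4 is (2,4) = 34 − 33 = 1.
From row 2, 34 − (13 + 8 + 1) gives (2,2) = 12.
The remaining cell in row 3 is (3,2) = 34 − 27 = 7.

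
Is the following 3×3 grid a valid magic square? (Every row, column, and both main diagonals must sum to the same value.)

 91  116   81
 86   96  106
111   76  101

Row 1: 91 + 116 + 81 = 288.
Row 2: 86 + 96 + 106 = 288.
Row 3: 111 + 76 + 101 = 288.
Column 1: 91 + 86 + 111 = 288.
Column 2: 116 + 96 + 76 = 288.
Column 3: 81 + 106 + 101 = 288.
Main diagonal: 91 + 96 + 101 = 288.
Anti-diagonal: 81 + 96 + 111 = 288.
All lines sum to 288.

Yes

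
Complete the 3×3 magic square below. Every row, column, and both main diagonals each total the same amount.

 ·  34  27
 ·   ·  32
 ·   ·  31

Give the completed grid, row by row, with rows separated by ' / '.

29 34 27 / 28 30 32 / 33 26 31

Column 3 is already complete: 27 + 32 + 31 = 90, so that is the magic constant.
From row 1, 90 − (34 + 27) gives (1,1) = 29.
Using main diagonal: 29 + 31 + ? → (2,2) = 90 − 60 = 30.
Anti-diagonal must total 90; the given cells sum to 57, so (3,1) = 33.
Using row 2: 30 + 32 + ? → (2,1) = 90 − 62 = 28.
Row 3 must total 90; the given cells sum to 64, so (3,2) = 26.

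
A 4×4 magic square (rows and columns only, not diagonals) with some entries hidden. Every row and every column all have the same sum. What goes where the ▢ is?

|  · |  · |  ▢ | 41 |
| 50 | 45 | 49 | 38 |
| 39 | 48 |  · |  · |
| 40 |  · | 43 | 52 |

46

Row 2 is complete and sums to 182; that is the magic constant.
Using row 4: 40 + 43 + 52 + ? → (4,2) = 182 − 135 = 47.
Column 1 must total 182; the given cells sum to 129, so (1,1) = 53.
From column 2, 182 − (45 + 48 + 47) gives (1,2) = 42.
From column 4, 182 − (41 + 38 + 52) gives (3,4) = 51.
Row 1: 53 + 42 + 41 + ? = 182, so (1,3) = 46.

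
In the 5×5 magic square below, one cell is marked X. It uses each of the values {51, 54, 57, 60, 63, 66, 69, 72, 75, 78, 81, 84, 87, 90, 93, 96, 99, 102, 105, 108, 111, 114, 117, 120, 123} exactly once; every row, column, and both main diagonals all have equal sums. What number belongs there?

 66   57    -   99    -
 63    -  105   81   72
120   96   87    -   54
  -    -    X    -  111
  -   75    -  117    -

The 25 entries sum to 2175, so each line sums to 2175/5 = 435.
The remaining cell in row 2 is (2,2) = 435 − 321 = 114.
Row 3: 120 + 96 + 87 + 54 + ? = 435, so (3,4) = 78.
Column 2 must total 435; the given cells sum to 342, so (4,2) = 93.
Column 4: 99 + 81 + 78 + 117 + ? = 435, so (4,4) = 60.
The remaining cell in main diagonal is (5,5) = 435 − 327 = 108.
Column 5 must total 435; the given cells sum to 345, so (1,5) = 90.
Anti-diagonal must total 435; the given cells sum to 351, so (5,1) = 84.
From row 1, 435 − (66 + 57 + 99 + 90) gives (1,3) = 123.
Row 5: 84 + 75 + 117 + 108 + ? = 435, so (5,3) = 51.
Column 1 needs 435; the known cells sum to 333, so (4,1) = 102.
From column 3, 435 − (123 + 105 + 87 + 51) gives (4,3) = 69.

69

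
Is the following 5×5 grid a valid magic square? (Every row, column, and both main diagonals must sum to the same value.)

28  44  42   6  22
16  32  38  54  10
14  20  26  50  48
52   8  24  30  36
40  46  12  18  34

Row 1: 28 + 44 + 42 + 6 + 22 = 142.
Row 2: 16 + 32 + 38 + 54 + 10 = 150.
Row 3: 14 + 20 + 26 + 50 + 48 = 158.
Row 4: 52 + 8 + 24 + 30 + 36 = 150.
Row 5: 40 + 46 + 12 + 18 + 34 = 150.
Column 1: 28 + 16 + 14 + 52 + 40 = 150.
Column 2: 44 + 32 + 20 + 8 + 46 = 150.
Column 3: 42 + 38 + 26 + 24 + 12 = 142.
Column 4: 6 + 54 + 50 + 30 + 18 = 158.
Column 5: 22 + 10 + 48 + 36 + 34 = 150.
Main diagonal: 28 + 32 + 26 + 30 + 34 = 150.
Anti-diagonal: 22 + 54 + 26 + 8 + 40 = 150.

No — row 5 sums to 150 but column 3 sums to 142.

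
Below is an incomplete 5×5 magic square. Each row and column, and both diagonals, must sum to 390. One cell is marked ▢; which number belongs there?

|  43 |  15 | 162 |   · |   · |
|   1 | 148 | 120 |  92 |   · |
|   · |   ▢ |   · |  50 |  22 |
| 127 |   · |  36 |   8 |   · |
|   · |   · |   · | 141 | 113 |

Using row 2: 1 + 148 + 120 + 92 + ? → (2,5) = 390 − 361 = 29.
Using column 4: 92 + 50 + 8 + 141 + ? → (1,4) = 390 − 291 = 99.
From main diagonal, 390 − (43 + 148 + 8 + 113) gives (3,3) = 78.
Row 1 must total 390; the given cells sum to 319, so (1,5) = 71.
Using column 3: 162 + 120 + 78 + 36 + ? → (5,3) = 390 − 396 = -6.
Column 5: 71 + 29 + 22 + 113 + ? = 390, so (4,5) = 155.
From row 4, 390 − (127 + 36 + 8 + 155) gives (4,2) = 64.
Anti-diagonal: 71 + 92 + 78 + 64 + ? = 390, so (5,1) = 85.
Row 5: 85 + (-6) + 141 + 113 + ? = 390, so (5,2) = 57.
From column 1, 390 − (43 + 1 + 127 + 85) gives (3,1) = 134.
From column 2, 390 − (15 + 148 + 64 + 57) gives (3,2) = 106.

106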